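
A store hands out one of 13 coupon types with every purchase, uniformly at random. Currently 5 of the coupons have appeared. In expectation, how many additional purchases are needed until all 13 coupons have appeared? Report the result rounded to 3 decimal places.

From k distinct to k+1 distinct takes on average 13/(13-k) purchases.
Sum over k = 5,...,12: E = 13/8 + 13/7 + 13/6 + ... + 13/2 + 13/1 = 35.3321.

35.332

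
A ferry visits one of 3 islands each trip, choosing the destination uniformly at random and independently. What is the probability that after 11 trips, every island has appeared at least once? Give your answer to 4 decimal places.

0.9653

Let A_i be the event that island i is missing after 11 trips. By inclusion–exclusion on the A_i,
P(all seen) = Σ_{j=0}^{3} (-1)^j C(3,j)((3-j)/3)^11
= 1.00000 - 0.03468 + 0.00002 - 0.00000
= 0.96533.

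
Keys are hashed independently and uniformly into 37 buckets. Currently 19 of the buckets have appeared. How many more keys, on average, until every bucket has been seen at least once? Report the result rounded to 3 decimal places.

With k distinct buckets already seen, the next new one takes an expected 37/(37-k) keys.
Sum over k = 19,...,36: E = 37/18 + 37/17 + 37/16 + ... + 37/2 + 37/1 = 129.3190.

129.319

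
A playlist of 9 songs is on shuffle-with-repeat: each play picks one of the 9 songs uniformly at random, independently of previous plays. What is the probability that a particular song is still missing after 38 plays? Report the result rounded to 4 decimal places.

Each play misses the fixed song with probability (9-1)/9 = 8/9, independently.
P(still missing after 38) = (8/9)^38 = 0.01138.

0.0114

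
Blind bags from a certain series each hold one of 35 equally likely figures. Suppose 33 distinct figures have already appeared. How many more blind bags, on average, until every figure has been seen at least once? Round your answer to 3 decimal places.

The wait to go from k to k+1 distinct figures is geometric with mean 35/(35-k).
Sum over k = 33,...,34: E = 35/2 + 35/1 = 52.5000.

52.500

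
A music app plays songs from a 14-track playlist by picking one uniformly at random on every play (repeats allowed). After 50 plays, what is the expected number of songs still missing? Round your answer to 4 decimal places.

For each song, P(unseen after 50) = (13/14)^50 = 0.02459.
By linearity of expectation, E[unseen] = 14·(13/14)^50 = 0.34427.

0.3443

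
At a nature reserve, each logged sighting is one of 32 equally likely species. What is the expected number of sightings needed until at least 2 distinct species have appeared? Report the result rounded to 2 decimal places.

Going from k to k+1 distinct takes a geometric number of sightings with mean 32/(32-k).
Sum over k = 0,...,1: E = 32/32 + 32/31 = 2.032.

2.03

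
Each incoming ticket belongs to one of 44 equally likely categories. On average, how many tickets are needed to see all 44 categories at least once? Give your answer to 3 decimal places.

192.400

The wait to go from k to k+1 distinct categories is geometric with mean 44/(44-k).
E[T] = 44/44 + 44/43 + 44/42 + ... + 44/2 + 44/1 = 44·H_{44}.
H_{44} = 4.3727, so E[T] = 192.3999.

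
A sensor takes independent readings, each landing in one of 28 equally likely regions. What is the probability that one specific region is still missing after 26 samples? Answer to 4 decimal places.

Each sample misses the fixed region with probability (28-1)/28 = 27/28, independently.
P(still missing after 26) = (27/28)^26 = 0.38846.

0.3885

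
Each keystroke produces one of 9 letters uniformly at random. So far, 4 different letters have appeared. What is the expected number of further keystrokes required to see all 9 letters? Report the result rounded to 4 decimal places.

20.5500

From k distinct to k+1 distinct takes on average 9/(9-k) keystrokes.
Sum over k = 4,...,8: E = 9/5 + 9/4 + 9/3 + 9/2 + 9/1 = 20.55000.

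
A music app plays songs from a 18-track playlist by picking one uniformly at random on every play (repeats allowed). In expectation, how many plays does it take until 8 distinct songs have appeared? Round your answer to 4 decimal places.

10.1905

With k distinct songs already seen, the next new one arrives after an expected 18/(18-k) plays.
Sum over k = 0,...,7: E = 18/18 + 18/17 + 18/16 + ... + 18/12 + 18/11 = 10.19052.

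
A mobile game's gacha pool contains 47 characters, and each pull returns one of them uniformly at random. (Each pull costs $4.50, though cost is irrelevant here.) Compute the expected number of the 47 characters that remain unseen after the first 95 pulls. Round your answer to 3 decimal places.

6.092

For each character, P(unseen after 95) = (46/47)^95 = 0.1296.
By linearity of expectation, E[unseen] = 47·(46/47)^95 = 6.0925.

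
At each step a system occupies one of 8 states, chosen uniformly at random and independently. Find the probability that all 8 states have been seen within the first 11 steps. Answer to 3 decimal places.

0.056

By inclusion–exclusion over which states are missing,
P(all seen) = Σ_{j=0}^{8} (-1)^j C(8,j)((8-j)/8)^11
= 1.0000 - 1.8415 + 1.1826 - 0.3183 + 0.0342 - 0.0012 + 0.0000 - 0.0000 + 0.0000
= 0.0558.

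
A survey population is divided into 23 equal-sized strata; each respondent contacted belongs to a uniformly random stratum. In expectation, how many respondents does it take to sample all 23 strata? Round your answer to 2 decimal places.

85.89

After k distinct strata have appeared, the next respondent gives a new one with probability (23-k)/23, so the expected wait for the (k+1)-th is 23/(23-k).
E[T] = 23/23 + 23/22 + 23/21 + ... + 23/2 + 23/1 = 23·H_{23}.
H_{23} = 3.734, so E[T] = 85.889.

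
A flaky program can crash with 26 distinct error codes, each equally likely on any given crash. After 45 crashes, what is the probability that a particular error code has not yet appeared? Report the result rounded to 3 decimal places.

Each crash misses the fixed error code with probability (26-1)/26 = 25/26, independently.
P(still missing after 45) = (25/26)^45 = 0.1712.

0.171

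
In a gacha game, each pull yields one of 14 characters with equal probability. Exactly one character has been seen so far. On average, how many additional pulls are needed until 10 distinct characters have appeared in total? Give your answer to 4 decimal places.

15.3552

The wait to go from k to k+1 distinct characters is geometric with mean 14/(14-k).
Sum over k = 1,...,9: E = 14/13 + 14/12 + 14/11 + ... + 14/6 + 14/5 = 15.35521.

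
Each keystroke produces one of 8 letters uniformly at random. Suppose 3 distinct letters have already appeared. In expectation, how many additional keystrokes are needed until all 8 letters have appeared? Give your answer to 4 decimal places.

18.2667

The wait to go from k to k+1 distinct letters is geometric with mean 8/(8-k).
Sum over k = 3,...,7: E = 8/5 + 8/4 + 8/3 + 8/2 + 8/1 = 18.26667.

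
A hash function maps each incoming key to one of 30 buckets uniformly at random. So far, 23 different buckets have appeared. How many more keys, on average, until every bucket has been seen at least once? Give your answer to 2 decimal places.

The wait to go from k to k+1 distinct buckets is geometric with mean 30/(30-k).
Sum over k = 23,...,29: E = 30/7 + 30/6 + 30/5 + ... + 30/2 + 30/1 = 77.786.

77.79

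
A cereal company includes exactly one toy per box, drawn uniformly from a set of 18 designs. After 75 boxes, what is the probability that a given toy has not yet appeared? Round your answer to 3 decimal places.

On each box the fixed toy fails to appear with probability 17/18.
P(still missing after 75) = (17/18)^75 = 0.0137.

0.014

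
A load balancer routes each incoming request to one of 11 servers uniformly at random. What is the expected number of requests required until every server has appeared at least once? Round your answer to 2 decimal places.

After k distinct servers have appeared, the next request gives a new one with probability (11-k)/11, so the expected wait for the (k+1)-th is 11/(11-k).
E[T] = 11/11 + 11/10 + 11/9 + ... + 11/2 + 11/1 = 11·H_{11}.
H_{11} = 3.020, so E[T] = 33.219.

33.22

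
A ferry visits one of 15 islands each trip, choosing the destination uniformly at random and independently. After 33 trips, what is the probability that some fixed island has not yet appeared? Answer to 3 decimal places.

0.103

Each trip misses the fixed island with probability (15-1)/15 = 14/15, independently.
P(still missing after 33) = (14/15)^33 = 0.1026.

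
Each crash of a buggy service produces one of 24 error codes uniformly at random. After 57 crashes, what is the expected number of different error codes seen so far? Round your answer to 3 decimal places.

For each error code, P(seen in 57 crashes) = 1 - (23/24)^57 = 0.9116.
By linearity of expectation, E[distinct seen] = 24·(1 - (23/24)^57) = 21.8784.

21.878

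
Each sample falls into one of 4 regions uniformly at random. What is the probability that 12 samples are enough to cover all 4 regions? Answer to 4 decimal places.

By inclusion–exclusion over which regions are missing,
P(all seen) = Σ_{j=0}^{4} (-1)^j C(4,j)((4-j)/4)^12
= 1.00000 - 0.12671 + 0.00146 - 0.00000 + 0.00000
= 0.87476.

0.8748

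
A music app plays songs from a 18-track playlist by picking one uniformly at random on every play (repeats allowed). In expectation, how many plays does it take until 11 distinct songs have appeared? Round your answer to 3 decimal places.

With k distinct songs already seen, the next new one arrives after an expected 18/(18-k) plays.
Sum over k = 0,...,10: E = 18/18 + 18/17 + 18/16 + ... + 18/9 + 18/8 = 16.2405.

16.241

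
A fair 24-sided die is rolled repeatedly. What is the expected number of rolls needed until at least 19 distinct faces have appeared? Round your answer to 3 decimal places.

35.823

With k distinct faces already seen, the next new one arrives after an expected 24/(24-k) rolls.
Sum over k = 0,...,18: E = 24/24 + 24/23 + 24/22 + ... + 24/7 + 24/6 = 35.8230.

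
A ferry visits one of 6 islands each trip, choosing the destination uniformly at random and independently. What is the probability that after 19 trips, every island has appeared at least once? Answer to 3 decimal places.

By inclusion–exclusion over which islands are missing,
P(all seen) = Σ_{j=0}^{6} (-1)^j C(6,j)((6-j)/6)^19
= 1.0000 - 0.1878 + 0.0068 - 0.0000 + 0.0000 - 0.0000 + 0.0000
= 0.8189.

0.819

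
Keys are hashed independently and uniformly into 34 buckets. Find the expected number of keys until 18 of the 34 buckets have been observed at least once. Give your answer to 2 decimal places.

With k distinct buckets already seen, the next new one arrives after an expected 34/(34-k) keys.
Sum over k = 0,...,17: E = 34/34 + 34/33 + 34/32 + ... + 34/18 + 34/17 = 25.074.

25.07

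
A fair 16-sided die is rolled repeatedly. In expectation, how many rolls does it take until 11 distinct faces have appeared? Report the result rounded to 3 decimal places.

17.558

With k distinct faces already seen, the next new one arrives after an expected 16/(16-k) rolls.
Sum over k = 0,...,10: E = 16/16 + 16/15 + 16/14 + ... + 16/7 + 16/6 = 17.5583.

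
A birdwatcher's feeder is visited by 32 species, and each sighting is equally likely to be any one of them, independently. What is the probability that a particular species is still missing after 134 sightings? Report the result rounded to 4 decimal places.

Each sighting misses the fixed species with probability (32-1)/32 = 31/32, independently.
P(still missing after 134) = (31/32)^134 = 0.01420.

0.0142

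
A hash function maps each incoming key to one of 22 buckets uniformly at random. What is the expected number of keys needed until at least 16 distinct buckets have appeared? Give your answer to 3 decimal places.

With k distinct buckets already seen, the next new one arrives after an expected 22/(22-k) keys.
Sum over k = 0,...,15: E = 22/22 + 22/21 + 22/20 + ... + 22/8 + 22/7 = 27.2979.

27.298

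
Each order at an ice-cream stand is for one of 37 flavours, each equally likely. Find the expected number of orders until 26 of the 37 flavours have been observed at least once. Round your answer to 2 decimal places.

Going from k to k+1 distinct takes a geometric number of orders with mean 37/(37-k).
Sum over k = 0,...,25: E = 37/37 + 37/36 + 37/35 + ... + 37/13 + 37/12 = 43.723.

43.72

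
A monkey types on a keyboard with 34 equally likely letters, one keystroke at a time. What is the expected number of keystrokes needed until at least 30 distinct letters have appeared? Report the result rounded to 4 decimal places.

69.1858

Going from k to k+1 distinct takes a geometric number of keystrokes with mean 34/(34-k).
Sum over k = 0,...,29: E = 34/34 + 34/33 + 34/32 + ... + 34/6 + 34/5 = 69.18581.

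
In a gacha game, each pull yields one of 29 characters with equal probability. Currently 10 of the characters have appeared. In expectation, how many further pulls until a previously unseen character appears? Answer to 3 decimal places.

The number of pulls until the next new character is geometric with success probability 19/29, so its mean is 29/19.
E = 29/19 = 1.5263.

1.526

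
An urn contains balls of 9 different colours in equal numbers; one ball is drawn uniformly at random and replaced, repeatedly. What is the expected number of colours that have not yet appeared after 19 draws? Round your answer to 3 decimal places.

For each colour, P(unseen after 19) = (8/9)^19 = 0.1067.
By linearity of expectation, E[unseen] = 9·(8/9)^19 = 0.9602.

0.960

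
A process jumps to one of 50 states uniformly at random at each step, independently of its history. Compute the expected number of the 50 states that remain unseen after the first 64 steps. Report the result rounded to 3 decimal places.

For each state, P(unseen after 64) = (49/50)^64 = 0.2745.
By linearity of expectation, E[unseen] = 50·(49/50)^64 = 13.7227.

13.723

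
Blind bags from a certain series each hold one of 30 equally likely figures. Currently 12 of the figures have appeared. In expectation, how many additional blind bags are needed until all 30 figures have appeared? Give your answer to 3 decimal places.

The wait to go from k to k+1 distinct figures is geometric with mean 30/(30-k).
Sum over k = 12,...,29: E = 30/18 + 30/17 + 30/16 + ... + 30/2 + 30/1 = 104.8532.

104.853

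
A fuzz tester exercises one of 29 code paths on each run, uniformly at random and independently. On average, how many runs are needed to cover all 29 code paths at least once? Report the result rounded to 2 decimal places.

114.89

The wait to go from k to k+1 distinct code paths is geometric with mean 29/(29-k).
E[T] = 29/29 + 29/28 + 29/27 + ... + 29/2 + 29/1 = 29·H_{29}.
H_{29} = 3.962, so E[T] = 114.888.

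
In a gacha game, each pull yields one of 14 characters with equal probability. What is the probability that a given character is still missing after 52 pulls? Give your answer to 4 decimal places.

0.0212

Each pull misses the fixed character with probability (14-1)/14 = 13/14, independently.
P(still missing after 52) = (13/14)^52 = 0.02120.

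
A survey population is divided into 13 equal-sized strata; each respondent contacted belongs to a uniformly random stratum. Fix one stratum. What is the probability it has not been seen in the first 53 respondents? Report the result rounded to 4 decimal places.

0.0144

On each respondent the fixed stratum fails to appear with probability 12/13.
P(still missing after 53) = (12/13)^53 = 0.01438.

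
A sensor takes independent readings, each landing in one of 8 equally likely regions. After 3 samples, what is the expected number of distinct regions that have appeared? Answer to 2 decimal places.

For each region, P(seen in 3 samples) = 1 - (7/8)^3 = 0.330.
By linearity of expectation, E[distinct seen] = 8·(1 - (7/8)^3) = 2.641.

2.64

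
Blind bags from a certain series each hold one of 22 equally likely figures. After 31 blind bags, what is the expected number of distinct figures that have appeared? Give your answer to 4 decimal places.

For each figure, P(seen in 31 blind bags) = 1 - (21/22)^31 = 0.76357.
By linearity of expectation, E[distinct seen] = 22·(1 - (21/22)^31) = 16.79863.

16.7986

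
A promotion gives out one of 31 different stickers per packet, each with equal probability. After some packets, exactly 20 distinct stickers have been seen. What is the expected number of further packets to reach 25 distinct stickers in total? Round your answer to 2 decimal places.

From k distinct to k+1 distinct takes on average 31/(31-k) packets.
Sum over k = 20,...,24: E = 31/11 + 31/10 + 31/9 + 31/8 + 31/7 = 17.666.

17.67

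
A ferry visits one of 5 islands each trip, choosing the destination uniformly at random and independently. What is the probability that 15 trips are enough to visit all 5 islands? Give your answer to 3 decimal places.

By inclusion–exclusion over which islands are missing,
P(all seen) = Σ_{j=0}^{5} (-1)^j C(5,j)((5-j)/5)^15
= 1.0000 - 0.1759 + 0.0047 - 0.0000 + 0.0000 - 0.0000
= 0.8288.

0.829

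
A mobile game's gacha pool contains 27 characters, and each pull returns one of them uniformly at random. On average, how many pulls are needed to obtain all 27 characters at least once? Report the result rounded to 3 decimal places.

105.069

After k distinct characters have appeared, the next pull gives a new one with probability (27-k)/27, so the expected wait for the (k+1)-th is 27/(27-k).
E[T] = 27/27 + 27/26 + 27/25 + ... + 27/2 + 27/1 = 27·H_{27}.
H_{27} = 3.8915, so E[T] = 105.0693.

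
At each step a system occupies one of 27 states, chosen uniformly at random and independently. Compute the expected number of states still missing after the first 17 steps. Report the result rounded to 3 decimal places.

14.214

For each state, P(unseen after 17) = (26/27)^17 = 0.5265.
By linearity of expectation, E[unseen] = 27·(26/27)^17 = 14.2143.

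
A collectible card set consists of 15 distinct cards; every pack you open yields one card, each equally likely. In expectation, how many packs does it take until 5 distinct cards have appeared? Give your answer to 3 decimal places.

5.839

With k distinct cards already seen, the next new one arrives after an expected 15/(15-k) packs.
Sum over k = 0,...,4: E = 15/15 + 15/14 + 15/13 + 15/12 + 15/11 = 5.8389.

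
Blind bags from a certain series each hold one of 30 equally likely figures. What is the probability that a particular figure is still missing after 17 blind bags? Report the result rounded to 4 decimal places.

0.5620

On each blind bag the fixed figure fails to appear with probability 29/30.
P(still missing after 17) = (29/30)^17 = 0.56196.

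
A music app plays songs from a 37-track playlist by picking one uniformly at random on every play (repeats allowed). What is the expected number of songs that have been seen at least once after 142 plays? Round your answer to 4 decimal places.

For each song, P(seen in 142 plays) = 1 - (36/37)^142 = 0.97957.
By linearity of expectation, E[distinct seen] = 37·(1 - (36/37)^142) = 36.24402.

36.2440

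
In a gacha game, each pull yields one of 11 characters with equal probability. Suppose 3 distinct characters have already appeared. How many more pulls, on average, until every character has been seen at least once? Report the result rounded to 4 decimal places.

29.8964

The wait to go from k to k+1 distinct characters is geometric with mean 11/(11-k).
Sum over k = 3,...,10: E = 11/8 + 11/7 + 11/6 + ... + 11/2 + 11/1 = 29.89643.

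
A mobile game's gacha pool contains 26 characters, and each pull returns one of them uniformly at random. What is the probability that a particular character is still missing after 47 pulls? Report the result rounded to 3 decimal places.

0.158

On each pull the fixed character fails to appear with probability 25/26.
P(still missing after 47) = (25/26)^47 = 0.1583.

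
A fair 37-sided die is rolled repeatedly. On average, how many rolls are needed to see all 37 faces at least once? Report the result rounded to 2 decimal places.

The wait to go from k to k+1 distinct faces is geometric with mean 37/(37-k).
E[T] = 37/37 + 37/36 + 37/35 + ... + 37/2 + 37/1 = 37·H_{37}.
H_{37} = 4.202, so E[T] = 155.459.

155.46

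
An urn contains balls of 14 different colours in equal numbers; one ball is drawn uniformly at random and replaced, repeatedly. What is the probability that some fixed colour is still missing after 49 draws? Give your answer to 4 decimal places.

0.0265

On each draw the fixed colour fails to appear with probability 13/14.
P(still missing after 49) = (13/14)^49 = 0.02648.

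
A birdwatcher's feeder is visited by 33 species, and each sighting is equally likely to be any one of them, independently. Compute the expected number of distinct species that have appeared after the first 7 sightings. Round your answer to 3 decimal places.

For each species, P(seen in 7 sightings) = 1 - (32/33)^7 = 0.1938.
By linearity of expectation, E[distinct seen] = 33·(1 - (32/33)^7) = 6.3948.

6.395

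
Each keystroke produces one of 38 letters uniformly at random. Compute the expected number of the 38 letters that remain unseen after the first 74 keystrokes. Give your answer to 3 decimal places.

5.281

For each letter, P(unseen after 74) = (37/38)^74 = 0.1390.
By linearity of expectation, E[unseen] = 38·(37/38)^74 = 5.2811.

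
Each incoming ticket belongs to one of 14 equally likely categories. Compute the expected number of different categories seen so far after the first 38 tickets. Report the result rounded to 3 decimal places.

For each category, P(seen in 38 tickets) = 1 - (13/14)^38 = 0.9402.
By linearity of expectation, E[distinct seen] = 14·(1 - (13/14)^38) = 13.1623.

13.162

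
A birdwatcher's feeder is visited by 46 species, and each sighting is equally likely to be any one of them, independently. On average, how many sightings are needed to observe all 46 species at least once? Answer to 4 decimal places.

The wait to go from k to k+1 distinct species is geometric with mean 46/(46-k).
E[T] = 46/46 + 46/45 + 46/44 + ... + 46/2 + 46/1 = 46·H_{46}.
H_{46} = 4.41669, so E[T] = 203.16761.

203.1676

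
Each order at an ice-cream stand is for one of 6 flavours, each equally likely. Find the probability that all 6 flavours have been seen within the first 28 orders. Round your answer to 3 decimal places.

Let A_i be the event that flavour i is missing after 28 orders. By inclusion–exclusion on the A_i,
P(all seen) = Σ_{j=0}^{6} (-1)^j C(6,j)((6-j)/6)^28
= 1.0000 - 0.0364 + 0.0002 - 0.0000 + 0.0000 - 0.0000 + 0.0000
= 0.9638.

0.964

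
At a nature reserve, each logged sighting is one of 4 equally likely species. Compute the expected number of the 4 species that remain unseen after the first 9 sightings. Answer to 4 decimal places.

0.3003

For each species, P(unseen after 9) = (3/4)^9 = 0.07508.
By linearity of expectation, E[unseen] = 4·(3/4)^9 = 0.30034.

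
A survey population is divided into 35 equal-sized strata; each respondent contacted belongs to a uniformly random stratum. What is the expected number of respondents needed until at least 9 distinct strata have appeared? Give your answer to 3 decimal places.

10.233

Going from k to k+1 distinct takes a geometric number of respondents with mean 35/(35-k).
Sum over k = 0,...,8: E = 35/35 + 35/34 + 35/33 + ... + 35/28 + 35/27 = 10.2327.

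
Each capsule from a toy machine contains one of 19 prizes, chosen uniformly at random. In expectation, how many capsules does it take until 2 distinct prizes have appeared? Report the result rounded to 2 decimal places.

2.06

With k distinct prizes already seen, the next new one arrives after an expected 19/(19-k) capsules.
Sum over k = 0,...,1: E = 19/19 + 19/18 = 2.056.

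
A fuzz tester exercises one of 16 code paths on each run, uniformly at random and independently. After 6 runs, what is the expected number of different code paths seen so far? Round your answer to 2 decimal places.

For each code path, P(seen in 6 runs) = 1 - (15/16)^6 = 0.321.
By linearity of expectation, E[distinct seen] = 16·(1 - (15/16)^6) = 5.137.

5.14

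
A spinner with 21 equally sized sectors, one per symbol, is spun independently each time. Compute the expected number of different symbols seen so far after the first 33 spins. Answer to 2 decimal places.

For each symbol, P(seen in 33 spins) = 1 - (20/21)^33 = 0.800.
By linearity of expectation, E[distinct seen] = 21·(1 - (20/21)^33) = 16.803.

16.80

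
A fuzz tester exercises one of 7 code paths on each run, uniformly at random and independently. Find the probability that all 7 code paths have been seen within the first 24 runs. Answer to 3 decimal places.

0.833

Let A_i be the event that code path i is missing after 24 runs. By inclusion–exclusion on the A_i,
P(all seen) = Σ_{j=0}^{7} (-1)^j C(7,j)((7-j)/7)^24
= 1.0000 - 0.1731 + 0.0065 - 0.0001 + 0.0000 - 0.0000 + 0.0000 - 0.0000
= 0.8334.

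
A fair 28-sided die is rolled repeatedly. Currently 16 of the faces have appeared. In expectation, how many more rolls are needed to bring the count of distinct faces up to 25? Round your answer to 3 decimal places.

35.557

From k distinct to k+1 distinct takes on average 28/(28-k) rolls.
Sum over k = 16,...,24: E = 28/12 + 28/11 + 28/10 + ... + 28/5 + 28/4 = 35.5566.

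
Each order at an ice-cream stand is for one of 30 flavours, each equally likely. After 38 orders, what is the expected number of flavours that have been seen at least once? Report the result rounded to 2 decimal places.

21.73

For each flavour, P(seen in 38 orders) = 1 - (29/30)^38 = 0.724.
By linearity of expectation, E[distinct seen] = 30·(1 - (29/30)^38) = 21.727.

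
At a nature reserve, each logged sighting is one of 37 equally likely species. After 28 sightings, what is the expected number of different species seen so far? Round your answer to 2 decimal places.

19.82

For each species, P(seen in 28 sightings) = 1 - (36/37)^28 = 0.536.
By linearity of expectation, E[distinct seen] = 37·(1 - (36/37)^28) = 19.820.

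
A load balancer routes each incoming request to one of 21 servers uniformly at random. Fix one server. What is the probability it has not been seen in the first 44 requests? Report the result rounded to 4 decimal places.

Each request misses the fixed server with probability (21-1)/21 = 20/21, independently.
P(still missing after 44) = (20/21)^44 = 0.11686.

0.1169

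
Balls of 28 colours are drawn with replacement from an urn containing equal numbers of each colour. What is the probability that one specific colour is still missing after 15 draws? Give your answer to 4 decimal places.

0.5795

Each draw misses the fixed colour with probability (28-1)/28 = 27/28, independently.
P(still missing after 15) = (27/28)^15 = 0.57954.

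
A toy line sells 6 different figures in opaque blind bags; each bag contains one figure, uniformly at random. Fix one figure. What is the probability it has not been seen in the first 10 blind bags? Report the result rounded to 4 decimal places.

Each blind bag misses the fixed figure with probability (6-1)/6 = 5/6, independently.
P(still missing after 10) = (5/6)^10 = 0.16151.

0.1615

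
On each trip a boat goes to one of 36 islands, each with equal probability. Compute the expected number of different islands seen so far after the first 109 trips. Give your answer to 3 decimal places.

34.330

For each island, P(seen in 109 trips) = 1 - (35/36)^109 = 0.9536.
By linearity of expectation, E[distinct seen] = 36·(1 - (35/36)^109) = 34.3299.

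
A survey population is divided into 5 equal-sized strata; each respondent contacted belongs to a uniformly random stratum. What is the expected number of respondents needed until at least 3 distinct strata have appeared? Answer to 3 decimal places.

3.917

With k distinct strata already seen, the next new one arrives after an expected 5/(5-k) respondents.
Sum over k = 0,...,2: E = 5/5 + 5/4 + 5/3 = 3.9167.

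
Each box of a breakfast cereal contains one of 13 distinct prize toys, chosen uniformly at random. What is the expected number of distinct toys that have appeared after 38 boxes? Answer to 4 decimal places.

For each toy, P(seen in 38 boxes) = 1 - (12/13)^38 = 0.95224.
By linearity of expectation, E[distinct seen] = 13·(1 - (12/13)^38) = 12.37915.

12.3792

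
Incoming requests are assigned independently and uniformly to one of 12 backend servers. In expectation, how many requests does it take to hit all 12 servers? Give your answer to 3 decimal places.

37.239

After k distinct servers have appeared, the next request gives a new one with probability (12-k)/12, so the expected wait for the (k+1)-th is 12/(12-k).
E[T] = 12/12 + 12/11 + 12/10 + ... + 12/2 + 12/1 = 12·H_{12}.
H_{12} = 3.1032, so E[T] = 37.2385.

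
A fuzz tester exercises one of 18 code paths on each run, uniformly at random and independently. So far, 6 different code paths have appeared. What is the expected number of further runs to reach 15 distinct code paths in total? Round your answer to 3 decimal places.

With k distinct code paths already seen, the next new one takes an expected 18/(18-k) runs.
Sum over k = 6,...,14: E = 18/12 + 18/11 + 18/10 + ... + 18/5 + 18/4 = 22.8578.

22.858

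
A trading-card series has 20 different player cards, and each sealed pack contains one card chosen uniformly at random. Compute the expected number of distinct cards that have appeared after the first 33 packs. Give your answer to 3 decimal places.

16.319

For each card, P(seen in 33 packs) = 1 - (19/20)^33 = 0.8160.
By linearity of expectation, E[distinct seen] = 20·(1 - (19/20)^33) = 16.3195.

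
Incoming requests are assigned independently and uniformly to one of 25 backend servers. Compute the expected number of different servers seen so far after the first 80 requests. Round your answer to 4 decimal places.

24.0458

For each server, P(seen in 80 requests) = 1 - (24/25)^80 = 0.96183.
By linearity of expectation, E[distinct seen] = 25·(1 - (24/25)^80) = 24.04580.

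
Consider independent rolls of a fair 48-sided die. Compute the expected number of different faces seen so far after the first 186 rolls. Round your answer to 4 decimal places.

47.0437

For each face, P(seen in 186 rolls) = 1 - (47/48)^186 = 0.98008.
By linearity of expectation, E[distinct seen] = 48·(1 - (47/48)^186) = 47.04375.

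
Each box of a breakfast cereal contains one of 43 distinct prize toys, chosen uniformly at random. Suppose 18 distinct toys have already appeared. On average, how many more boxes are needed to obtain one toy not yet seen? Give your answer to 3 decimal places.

1.720

The number of boxes until the next new toy is geometric with success probability 25/43, so its mean is 43/25.
E = 43/25 = 1.7200.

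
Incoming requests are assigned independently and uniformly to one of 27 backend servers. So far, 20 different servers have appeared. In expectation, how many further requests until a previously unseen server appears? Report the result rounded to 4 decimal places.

Each request yields a new server with probability (27-20)/27 = 7/27, so the wait is geometric with mean 27/7.
E = 27/7 = 3.85714.

3.8571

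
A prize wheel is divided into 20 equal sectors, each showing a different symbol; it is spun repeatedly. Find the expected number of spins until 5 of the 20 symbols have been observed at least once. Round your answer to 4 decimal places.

5.5902

Going from k to k+1 distinct takes a geometric number of spins with mean 20/(20-k).
Sum over k = 0,...,4: E = 20/20 + 20/19 + 20/18 + 20/17 + 20/16 = 5.59021.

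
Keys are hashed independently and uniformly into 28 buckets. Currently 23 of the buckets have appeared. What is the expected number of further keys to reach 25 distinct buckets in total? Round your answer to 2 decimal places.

12.60

With k distinct buckets already seen, the next new one takes an expected 28/(28-k) keys.
Sum over k = 23,...,24: E = 28/5 + 28/4 = 12.600.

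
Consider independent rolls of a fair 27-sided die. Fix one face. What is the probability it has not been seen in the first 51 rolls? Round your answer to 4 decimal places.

On each roll the fixed face fails to appear with probability 26/27.
P(still missing after 51) = (26/27)^51 = 0.14591.

0.1459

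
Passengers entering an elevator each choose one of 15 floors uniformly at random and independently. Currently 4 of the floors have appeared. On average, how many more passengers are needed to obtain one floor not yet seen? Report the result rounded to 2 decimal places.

1.36

Each passenger yields a new floor with probability (15-4)/15 = 11/15, so the wait is geometric with mean 15/11.
E = 15/11 = 1.364.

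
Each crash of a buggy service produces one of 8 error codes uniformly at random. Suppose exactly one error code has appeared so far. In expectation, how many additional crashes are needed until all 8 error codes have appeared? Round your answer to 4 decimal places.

With k distinct error codes already seen, the next new one takes an expected 8/(8-k) crashes.
Sum over k = 1,...,7: E = 8/7 + 8/6 + 8/5 + ... + 8/2 + 8/1 = 20.74286.

20.7429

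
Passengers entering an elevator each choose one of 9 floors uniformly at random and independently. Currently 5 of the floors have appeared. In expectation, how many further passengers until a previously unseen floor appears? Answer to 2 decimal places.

Each passenger yields a new floor with probability (9-5)/9 = 4/9, so the wait is geometric with mean 9/4.
E = 9/4 = 2.250.

2.25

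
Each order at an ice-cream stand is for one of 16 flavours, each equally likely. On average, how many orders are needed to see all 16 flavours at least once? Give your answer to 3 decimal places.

Split into phases: going from k distinct to k+1 distinct takes on average 16/(16-k) orders.
E[T] = 16/16 + 16/15 + 16/14 + ... + 16/2 + 16/1 = 16·H_{16}.
H_{16} = 3.3807, so E[T] = 54.0917.

54.092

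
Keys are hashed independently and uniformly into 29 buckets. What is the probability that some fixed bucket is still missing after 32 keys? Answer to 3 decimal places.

Each key misses the fixed bucket with probability (29-1)/29 = 28/29, independently.
P(still missing after 32) = (28/29)^32 = 0.3253.

0.325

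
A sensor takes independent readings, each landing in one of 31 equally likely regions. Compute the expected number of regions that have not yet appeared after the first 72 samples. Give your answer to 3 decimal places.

For each region, P(unseen after 72) = (30/31)^72 = 0.0943.
By linearity of expectation, E[unseen] = 31·(30/31)^72 = 2.9245.

2.924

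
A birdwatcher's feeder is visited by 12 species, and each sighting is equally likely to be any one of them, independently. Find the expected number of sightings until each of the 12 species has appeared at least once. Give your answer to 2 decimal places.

Split into phases: going from k distinct to k+1 distinct takes on average 12/(12-k) sightings.
E[T] = 12/12 + 12/11 + 12/10 + ... + 12/2 + 12/1 = 12·H_{12}.
H_{12} = 3.103, so E[T] = 37.239.

37.24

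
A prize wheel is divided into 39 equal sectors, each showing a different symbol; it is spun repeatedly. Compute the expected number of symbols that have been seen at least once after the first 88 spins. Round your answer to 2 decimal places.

For each symbol, P(seen in 88 spins) = 1 - (38/39)^88 = 0.898.
By linearity of expectation, E[distinct seen] = 39·(1 - (38/39)^88) = 35.034.

35.03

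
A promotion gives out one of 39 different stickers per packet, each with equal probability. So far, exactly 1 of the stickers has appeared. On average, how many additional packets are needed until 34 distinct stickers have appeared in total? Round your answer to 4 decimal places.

75.8382

With k distinct stickers already seen, the next new one takes an expected 39/(39-k) packets.
Sum over k = 1,...,33: E = 39/38 + 39/37 + 39/36 + ... + 39/7 + 39/6 = 75.83818.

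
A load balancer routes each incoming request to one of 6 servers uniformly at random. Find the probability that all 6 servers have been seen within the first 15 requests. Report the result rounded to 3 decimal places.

By inclusion–exclusion over which servers are missing,
P(all seen) = Σ_{j=0}^{6} (-1)^j C(6,j)((6-j)/6)^15
= 1.0000 - 0.3894 + 0.0343 - 0.0006 + 0.0000 - 0.0000 + 0.0000
= 0.6442.

0.644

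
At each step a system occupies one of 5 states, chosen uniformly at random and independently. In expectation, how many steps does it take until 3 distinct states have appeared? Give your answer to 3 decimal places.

3.917

With k distinct states already seen, the next new one arrives after an expected 5/(5-k) steps.
Sum over k = 0,...,2: E = 5/5 + 5/4 + 5/3 = 3.9167.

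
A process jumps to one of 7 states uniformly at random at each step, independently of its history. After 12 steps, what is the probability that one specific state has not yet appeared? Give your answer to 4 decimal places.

0.1573

Each step misses the fixed state with probability (7-1)/7 = 6/7, independently.
P(still missing after 12) = (6/7)^12 = 0.15727.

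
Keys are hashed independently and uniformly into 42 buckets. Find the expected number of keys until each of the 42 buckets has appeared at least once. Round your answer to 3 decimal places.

After k distinct buckets have appeared, the next key gives a new one with probability (42-k)/42, so the expected wait for the (k+1)-th is 42/(42-k).
E[T] = 42/42 + 42/41 + 42/40 + ... + 42/2 + 42/1 = 42·H_{42}.
H_{42} = 4.3267, so E[T] = 181.7232.

181.723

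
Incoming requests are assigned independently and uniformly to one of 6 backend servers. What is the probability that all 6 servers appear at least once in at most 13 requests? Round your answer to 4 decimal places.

0.5139

By inclusion–exclusion over which servers are missing,
P(all seen) = Σ_{j=0}^{6} (-1)^j C(6,j)((6-j)/6)^13
= 1.00000 - 0.56078 + 0.07707 - 0.00244 + 0.00001 - 0.00000 + 0.00000
= 0.51386.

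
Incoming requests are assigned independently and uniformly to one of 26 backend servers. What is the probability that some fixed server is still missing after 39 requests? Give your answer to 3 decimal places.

0.217

Each request misses the fixed server with probability (26-1)/26 = 25/26, independently.
P(still missing after 39) = (25/26)^39 = 0.2166.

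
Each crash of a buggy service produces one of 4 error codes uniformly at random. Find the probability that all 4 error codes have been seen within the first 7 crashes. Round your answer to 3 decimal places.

0.513

Let A_i be the event that error code i is missing after 7 crashes. By inclusion–exclusion on the A_i,
P(all seen) = Σ_{j=0}^{4} (-1)^j C(4,j)((4-j)/4)^7
= 1.0000 - 0.5339 + 0.0469 - 0.0002 + 0.0000
= 0.5127.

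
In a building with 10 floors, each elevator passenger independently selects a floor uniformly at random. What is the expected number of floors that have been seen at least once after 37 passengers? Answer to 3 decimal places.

For each floor, P(seen in 37 passengers) = 1 - (9/10)^37 = 0.9797.
By linearity of expectation, E[distinct seen] = 10·(1 - (9/10)^37) = 9.7972.

9.797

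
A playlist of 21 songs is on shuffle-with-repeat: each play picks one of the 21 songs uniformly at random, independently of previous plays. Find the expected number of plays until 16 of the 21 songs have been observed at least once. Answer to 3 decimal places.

With k distinct songs already seen, the next new one arrives after an expected 21/(21-k) plays.
Sum over k = 0,...,15: E = 21/21 + 21/20 + 21/19 + ... + 21/7 + 21/6 = 28.6025.

28.603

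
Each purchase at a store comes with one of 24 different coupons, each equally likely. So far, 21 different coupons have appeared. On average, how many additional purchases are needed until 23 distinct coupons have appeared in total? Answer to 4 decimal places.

With k distinct coupons already seen, the next new one takes an expected 24/(24-k) purchases.
Sum over k = 21,...,22: E = 24/3 + 24/2 = 20.00000.

20.0000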